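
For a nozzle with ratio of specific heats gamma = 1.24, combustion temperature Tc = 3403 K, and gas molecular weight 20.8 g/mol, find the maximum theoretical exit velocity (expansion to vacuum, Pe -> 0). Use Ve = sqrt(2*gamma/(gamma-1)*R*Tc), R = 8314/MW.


R = 8314 / 20.8 = 399.71 J/(kg.K)
Ve = sqrt(2 * 1.24 / (1.24 - 1) * 399.71 * 3403) = 3749 m/s

3749 m/s


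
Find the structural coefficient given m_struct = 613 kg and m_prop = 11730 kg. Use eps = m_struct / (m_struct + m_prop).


eps = 613 / (613 + 11730) = 0.0497

0.0497


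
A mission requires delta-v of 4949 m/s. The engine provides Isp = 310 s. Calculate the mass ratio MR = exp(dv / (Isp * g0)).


Ve = 310 * 9.81 = 3041.1 m/s
MR = exp(4949 / 3041.1) = 5.09

5.09


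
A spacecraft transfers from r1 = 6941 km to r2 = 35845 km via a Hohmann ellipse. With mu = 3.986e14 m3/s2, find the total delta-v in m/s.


V1 = sqrt(mu/r1) = 7578.05 m/s
dV1 = V1*(sqrt(2*r2/(r1+r2)) - 1) = 2231.2 m/s
V2 = sqrt(mu/r2) = 3334.68 m/s
dV2 = V2*(1 - sqrt(2*r1/(r1+r2))) = 1435.22 m/s
Total dV = 3666 m/s

3666 m/s


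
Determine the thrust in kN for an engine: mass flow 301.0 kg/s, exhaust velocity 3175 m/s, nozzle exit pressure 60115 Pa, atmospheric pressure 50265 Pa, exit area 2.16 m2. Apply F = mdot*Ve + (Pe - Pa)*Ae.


F = 301.0 * 3175 + (60115 - 50265) * 2.16 = 976951.0 N = 977.0 kN

977.0 kN


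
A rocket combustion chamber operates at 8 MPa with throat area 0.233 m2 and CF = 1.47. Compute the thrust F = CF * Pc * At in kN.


F = 1.47 * 8e6 * 0.233 = 2.7401e+06 N = 2740.1 kN

2740.1 kN


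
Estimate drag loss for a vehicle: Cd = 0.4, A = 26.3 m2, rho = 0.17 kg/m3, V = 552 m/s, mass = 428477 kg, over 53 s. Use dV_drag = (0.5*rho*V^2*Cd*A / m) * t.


D = 0.5 * 0.17 * 552^2 * 0.4 * 26.3 = 272466.32 N
a = 272466.32 / 428477 = 0.6359 m/s2
dV = 0.6359 * 53 = 33.7 m/s

33.7 m/s


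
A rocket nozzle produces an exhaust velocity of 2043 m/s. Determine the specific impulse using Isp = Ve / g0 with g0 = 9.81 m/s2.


Isp = Ve / g0 = 2043 / 9.81 = 208.3 s

208.3 s


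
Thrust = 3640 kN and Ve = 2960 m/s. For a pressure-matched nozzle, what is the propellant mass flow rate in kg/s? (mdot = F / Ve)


mdot = F / Ve = 3640000 / 2960 = 1229.7 kg/s

1229.7 kg/s


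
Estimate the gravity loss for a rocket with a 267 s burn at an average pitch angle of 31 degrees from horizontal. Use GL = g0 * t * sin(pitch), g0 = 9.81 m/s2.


GL = 9.81 * 267 * sin(31 deg) = 1349 m/s

1349 m/s


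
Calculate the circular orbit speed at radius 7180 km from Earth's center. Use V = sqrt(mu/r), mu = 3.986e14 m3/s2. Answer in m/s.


V = sqrt(3.986e14 / 7180000) = 7451 m/s

7451 m/s


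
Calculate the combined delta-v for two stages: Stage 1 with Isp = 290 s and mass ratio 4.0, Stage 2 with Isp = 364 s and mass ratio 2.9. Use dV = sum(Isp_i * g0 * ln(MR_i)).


dV1 = 290 * 9.81 * ln(4.0) = 3943.9 m/s
dV2 = 364 * 9.81 * ln(2.9) = 3801.9 m/s
Total dV = 3943.9 + 3801.9 = 7745.8 m/s ~ 7746 m/s

7746 m/s


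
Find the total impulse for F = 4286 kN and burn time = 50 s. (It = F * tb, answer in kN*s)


It = 4286 * 50 = 214300 kN*s

214300 kN*s


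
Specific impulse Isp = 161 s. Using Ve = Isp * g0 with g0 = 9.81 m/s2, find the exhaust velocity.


Ve = Isp * g0 = 161 * 9.81 = 1579.4 m/s

1579.4 m/s


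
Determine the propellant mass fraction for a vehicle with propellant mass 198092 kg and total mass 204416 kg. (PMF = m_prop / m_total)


PMF = 198092 / 204416 = 0.969

0.969


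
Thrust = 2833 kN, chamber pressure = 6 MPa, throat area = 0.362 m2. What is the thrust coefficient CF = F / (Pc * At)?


CF = 2833000 / (6e6 * 0.362) = 1.3

1.3


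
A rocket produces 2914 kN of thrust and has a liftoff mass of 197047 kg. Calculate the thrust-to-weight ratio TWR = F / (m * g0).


TWR = 2914000 / (197047 * 9.81) = 1.51

1.51


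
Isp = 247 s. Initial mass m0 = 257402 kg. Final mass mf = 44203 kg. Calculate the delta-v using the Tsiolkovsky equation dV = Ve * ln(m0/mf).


Ve = 247 * 9.81 = 2423.07 m/s
dV = 2423.07 * ln(257402/44203) = 4269 m/s

4269 m/s


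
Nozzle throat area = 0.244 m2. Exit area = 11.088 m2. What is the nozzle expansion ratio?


AR = 11.088 / 0.244 = 45.4

45.4


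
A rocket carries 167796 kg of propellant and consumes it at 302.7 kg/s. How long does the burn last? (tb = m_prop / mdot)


tb = 167796 / 302.7 = 554.3 s

554.3 s


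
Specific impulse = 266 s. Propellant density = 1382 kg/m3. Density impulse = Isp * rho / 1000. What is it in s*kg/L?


rho*Isp = 266 * 1382 / 1000 = 368 s*kg/L

368 s*kg/L


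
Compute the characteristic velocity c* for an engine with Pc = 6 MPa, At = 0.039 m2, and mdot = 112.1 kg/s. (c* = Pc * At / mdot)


c* = 6e6 * 0.039 / 112.1 = 2087 m/s

2087 m/s


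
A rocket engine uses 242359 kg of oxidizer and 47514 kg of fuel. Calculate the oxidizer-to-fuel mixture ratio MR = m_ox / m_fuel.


MR = 242359 / 47514 = 5.1

5.1


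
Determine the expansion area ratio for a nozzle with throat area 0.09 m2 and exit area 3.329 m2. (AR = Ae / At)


AR = 3.329 / 0.09 = 37.0

37.0


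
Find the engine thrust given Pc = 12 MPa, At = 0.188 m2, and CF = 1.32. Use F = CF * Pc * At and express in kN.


F = 1.32 * 12e6 * 0.188 = 2.9779e+06 N = 2977.9 kN

2977.9 kN


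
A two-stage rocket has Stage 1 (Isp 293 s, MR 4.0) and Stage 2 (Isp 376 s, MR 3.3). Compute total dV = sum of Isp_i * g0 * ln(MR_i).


dV1 = 293 * 9.81 * ln(4.0) = 3984.7 m/s
dV2 = 376 * 9.81 * ln(3.3) = 4403.9 m/s
Total dV = 3984.7 + 4403.9 = 8388.6 m/s ~ 8389 m/s

8389 m/s


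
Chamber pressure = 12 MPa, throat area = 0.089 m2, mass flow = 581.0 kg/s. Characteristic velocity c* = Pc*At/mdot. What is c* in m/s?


c* = 12e6 * 0.089 / 581.0 = 1838 m/s

1838 m/s


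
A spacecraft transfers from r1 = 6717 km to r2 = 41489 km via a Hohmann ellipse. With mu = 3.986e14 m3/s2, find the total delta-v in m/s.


V1 = sqrt(mu/r1) = 7703.37 m/s
dV1 = V1*(sqrt(2*r2/(r1+r2)) - 1) = 2403.39 m/s
V2 = sqrt(mu/r2) = 3099.58 m/s
dV2 = V2*(1 - sqrt(2*r1/(r1+r2))) = 1463.31 m/s
Total dV = 3867 m/s

3867 m/s


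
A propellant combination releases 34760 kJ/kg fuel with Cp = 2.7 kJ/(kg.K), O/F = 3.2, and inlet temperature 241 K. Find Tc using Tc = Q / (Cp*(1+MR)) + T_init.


Tc = 34760 / (2.7 * (1 + 3.2)) + 241 = 3306 K

3306 K


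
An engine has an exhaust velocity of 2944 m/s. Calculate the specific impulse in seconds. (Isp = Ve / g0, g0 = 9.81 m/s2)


Isp = Ve / g0 = 2944 / 9.81 = 300.1 s

300.1 s


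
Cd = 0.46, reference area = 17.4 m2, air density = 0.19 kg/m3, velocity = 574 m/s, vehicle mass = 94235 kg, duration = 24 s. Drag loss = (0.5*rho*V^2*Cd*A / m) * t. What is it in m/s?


D = 0.5 * 0.19 * 574^2 * 0.46 * 17.4 = 250526.96 N
a = 250526.96 / 94235 = 2.6585 m/s2
dV = 2.6585 * 24 = 63.8 m/s

63.8 m/s


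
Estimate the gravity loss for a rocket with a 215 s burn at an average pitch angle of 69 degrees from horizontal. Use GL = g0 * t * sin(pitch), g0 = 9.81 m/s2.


GL = 9.81 * 215 * sin(69 deg) = 1969 m/s

1969 m/s


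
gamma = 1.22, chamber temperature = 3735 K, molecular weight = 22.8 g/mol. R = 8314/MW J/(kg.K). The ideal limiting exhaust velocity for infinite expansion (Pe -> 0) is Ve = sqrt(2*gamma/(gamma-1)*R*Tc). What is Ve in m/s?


R = 8314 / 22.8 = 364.65 J/(kg.K)
Ve = sqrt(2 * 1.22 / (1.22 - 1) * 364.65 * 3735) = 3887 m/s

3887 m/s


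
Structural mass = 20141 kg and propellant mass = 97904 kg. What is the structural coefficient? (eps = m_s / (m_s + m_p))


eps = 20141 / (20141 + 97904) = 0.1706

0.1706


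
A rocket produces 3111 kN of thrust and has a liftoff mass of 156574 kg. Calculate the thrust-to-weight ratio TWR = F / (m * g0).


TWR = 3111000 / (156574 * 9.81) = 2.03

2.03


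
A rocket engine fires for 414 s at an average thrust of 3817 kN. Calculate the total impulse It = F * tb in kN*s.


It = 3817 * 414 = 1580238 kN*s

1580238 kN*s


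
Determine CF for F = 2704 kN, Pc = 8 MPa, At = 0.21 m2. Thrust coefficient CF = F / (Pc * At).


CF = 2704000 / (8e6 * 0.21) = 1.61

1.61


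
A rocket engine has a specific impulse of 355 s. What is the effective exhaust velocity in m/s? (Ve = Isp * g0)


Ve = Isp * g0 = 355 * 9.81 = 3482.6 m/s

3482.6 m/s


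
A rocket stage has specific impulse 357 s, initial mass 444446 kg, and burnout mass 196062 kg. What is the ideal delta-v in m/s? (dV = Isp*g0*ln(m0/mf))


Ve = 357 * 9.81 = 3502.17 m/s
dV = 3502.17 * ln(444446/196062) = 2866 m/s

2866 m/s


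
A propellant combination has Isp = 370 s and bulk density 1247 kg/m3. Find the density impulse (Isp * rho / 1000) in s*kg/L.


rho*Isp = 370 * 1247 / 1000 = 461 s*kg/L

461 s*kg/L


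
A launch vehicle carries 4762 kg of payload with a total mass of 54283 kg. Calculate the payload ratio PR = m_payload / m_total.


PR = 4762 / 54283 = 0.0877

0.0877


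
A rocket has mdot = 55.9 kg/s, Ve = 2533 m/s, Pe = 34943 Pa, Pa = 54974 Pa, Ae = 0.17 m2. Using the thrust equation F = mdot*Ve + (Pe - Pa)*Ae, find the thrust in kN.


F = 55.9 * 2533 + (34943 - 54974) * 0.17 = 138189.0 N = 138.2 kN

138.2 kN


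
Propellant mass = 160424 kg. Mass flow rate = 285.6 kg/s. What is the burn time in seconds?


tb = 160424 / 285.6 = 561.7 s

561.7 s


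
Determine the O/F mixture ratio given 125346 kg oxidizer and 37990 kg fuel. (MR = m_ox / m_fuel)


MR = 125346 / 37990 = 3.3

3.3


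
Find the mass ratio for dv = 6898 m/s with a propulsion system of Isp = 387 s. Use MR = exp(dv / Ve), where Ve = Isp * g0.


Ve = 387 * 9.81 = 3796.47 m/s
MR = exp(6898 / 3796.47) = 6.153

6.153


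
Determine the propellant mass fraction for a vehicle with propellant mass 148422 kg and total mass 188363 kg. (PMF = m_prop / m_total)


PMF = 148422 / 188363 = 0.788

0.788


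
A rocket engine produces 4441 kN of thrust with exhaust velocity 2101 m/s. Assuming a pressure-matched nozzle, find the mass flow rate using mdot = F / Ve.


mdot = F / Ve = 4441000 / 2101 = 2113.8 kg/s

2113.8 kg/s


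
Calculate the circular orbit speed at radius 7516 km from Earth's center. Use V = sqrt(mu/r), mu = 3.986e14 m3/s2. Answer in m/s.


V = sqrt(3.986e14 / 7516000) = 7282 m/s

7282 m/s


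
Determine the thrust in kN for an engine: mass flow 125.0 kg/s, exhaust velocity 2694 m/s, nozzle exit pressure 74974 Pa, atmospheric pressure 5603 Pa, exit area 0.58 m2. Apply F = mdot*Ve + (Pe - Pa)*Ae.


F = 125.0 * 2694 + (74974 - 5603) * 0.58 = 376985.0 N = 377.0 kN

377.0 kN


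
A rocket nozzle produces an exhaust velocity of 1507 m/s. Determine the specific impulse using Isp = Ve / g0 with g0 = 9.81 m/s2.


Isp = Ve / g0 = 1507 / 9.81 = 153.6 s

153.6 s


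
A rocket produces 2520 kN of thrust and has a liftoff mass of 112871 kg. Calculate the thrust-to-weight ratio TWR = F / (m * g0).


TWR = 2520000 / (112871 * 9.81) = 2.28

2.28


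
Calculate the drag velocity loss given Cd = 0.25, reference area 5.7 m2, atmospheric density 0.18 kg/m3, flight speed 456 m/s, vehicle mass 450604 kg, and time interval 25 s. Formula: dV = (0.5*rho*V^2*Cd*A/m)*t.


D = 0.5 * 0.18 * 456^2 * 0.25 * 5.7 = 26667.79 N
a = 26667.79 / 450604 = 0.0592 m/s2
dV = 0.0592 * 25 = 1.5 m/s

1.5 m/s


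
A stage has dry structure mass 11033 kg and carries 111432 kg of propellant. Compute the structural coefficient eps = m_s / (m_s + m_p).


eps = 11033 / (11033 + 111432) = 0.0901

0.0901


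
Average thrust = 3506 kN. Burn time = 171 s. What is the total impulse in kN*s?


It = 3506 * 171 = 599526 kN*s

599526 kN*s


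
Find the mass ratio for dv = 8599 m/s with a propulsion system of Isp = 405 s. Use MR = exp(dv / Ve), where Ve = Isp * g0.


Ve = 405 * 9.81 = 3973.05 m/s
MR = exp(8599 / 3973.05) = 8.709

8.709


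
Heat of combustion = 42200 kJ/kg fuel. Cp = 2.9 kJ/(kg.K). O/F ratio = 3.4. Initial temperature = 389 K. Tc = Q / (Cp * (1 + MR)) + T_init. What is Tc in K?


Tc = 42200 / (2.9 * (1 + 3.4)) + 389 = 3696 K

3696 K


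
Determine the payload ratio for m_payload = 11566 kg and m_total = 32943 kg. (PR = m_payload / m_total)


PR = 11566 / 32943 = 0.3511

0.3511


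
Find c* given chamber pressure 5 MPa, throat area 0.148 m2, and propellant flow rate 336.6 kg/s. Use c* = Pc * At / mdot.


c* = 5e6 * 0.148 / 336.6 = 2198 m/s

2198 m/s


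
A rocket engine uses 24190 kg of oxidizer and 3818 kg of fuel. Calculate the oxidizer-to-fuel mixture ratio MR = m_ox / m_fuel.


MR = 24190 / 3818 = 6.34

6.34


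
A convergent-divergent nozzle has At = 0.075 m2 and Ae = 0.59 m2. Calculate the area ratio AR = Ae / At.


AR = 0.59 / 0.075 = 7.9

7.9


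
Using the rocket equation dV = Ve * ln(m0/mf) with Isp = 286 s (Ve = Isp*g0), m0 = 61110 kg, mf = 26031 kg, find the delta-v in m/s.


Ve = 286 * 9.81 = 2805.66 m/s
dV = 2805.66 * ln(61110/26031) = 2394 m/s

2394 m/s


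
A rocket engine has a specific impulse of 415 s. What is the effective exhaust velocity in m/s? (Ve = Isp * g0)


Ve = Isp * g0 = 415 * 9.81 = 4071.2 m/s

4071.2 m/s


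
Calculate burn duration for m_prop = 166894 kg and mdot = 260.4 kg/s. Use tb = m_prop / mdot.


tb = 166894 / 260.4 = 640.9 s

640.9 s


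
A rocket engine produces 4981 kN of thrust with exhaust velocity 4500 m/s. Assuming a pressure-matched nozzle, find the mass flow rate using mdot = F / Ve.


mdot = F / Ve = 4981000 / 4500 = 1106.9 kg/s

1106.9 kg/s


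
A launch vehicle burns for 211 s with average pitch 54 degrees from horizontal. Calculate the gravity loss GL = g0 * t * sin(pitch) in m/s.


GL = 9.81 * 211 * sin(54 deg) = 1675 m/s

1675 m/s


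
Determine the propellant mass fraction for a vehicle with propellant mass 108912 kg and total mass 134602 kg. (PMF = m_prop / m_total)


PMF = 108912 / 134602 = 0.809

0.809


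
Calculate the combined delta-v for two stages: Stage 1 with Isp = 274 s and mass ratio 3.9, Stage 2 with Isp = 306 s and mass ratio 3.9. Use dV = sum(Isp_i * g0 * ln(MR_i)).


dV1 = 274 * 9.81 * ln(3.9) = 3658.2 m/s
dV2 = 306 * 9.81 * ln(3.9) = 4085.5 m/s
Total dV = 3658.2 + 4085.5 = 7743.7 m/s ~ 7744 m/s

7744 m/s


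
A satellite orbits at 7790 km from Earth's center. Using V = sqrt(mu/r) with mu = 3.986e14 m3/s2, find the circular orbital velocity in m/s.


V = sqrt(3.986e14 / 7790000) = 7153 m/s

7153 m/s


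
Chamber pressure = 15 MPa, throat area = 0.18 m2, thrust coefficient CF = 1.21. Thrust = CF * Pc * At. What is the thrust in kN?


F = 1.21 * 15e6 * 0.18 = 3.2670e+06 N = 3267.0 kN

3267.0 kN


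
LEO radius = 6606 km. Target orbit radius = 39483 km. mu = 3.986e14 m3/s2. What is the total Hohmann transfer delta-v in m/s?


V1 = sqrt(mu/r1) = 7767.82 m/s
dV1 = V1*(sqrt(2*r2/(r1+r2)) - 1) = 2399.83 m/s
V2 = sqrt(mu/r2) = 3177.34 m/s
dV2 = V2*(1 - sqrt(2*r1/(r1+r2))) = 1476.16 m/s
Total dV = 3876 m/s

3876 m/s


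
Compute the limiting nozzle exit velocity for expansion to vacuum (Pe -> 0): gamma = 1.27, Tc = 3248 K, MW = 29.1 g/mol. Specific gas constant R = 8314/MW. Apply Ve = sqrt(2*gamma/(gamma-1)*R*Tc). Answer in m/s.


R = 8314 / 29.1 = 285.7 J/(kg.K)
Ve = sqrt(2 * 1.27 / (1.27 - 1) * 285.7 * 3248) = 2955 m/s

2955 m/s


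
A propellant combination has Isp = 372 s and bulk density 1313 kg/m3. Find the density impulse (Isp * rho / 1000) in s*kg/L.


rho*Isp = 372 * 1313 / 1000 = 488 s*kg/L

488 s*kg/L


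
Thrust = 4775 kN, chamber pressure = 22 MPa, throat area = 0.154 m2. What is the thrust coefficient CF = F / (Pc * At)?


CF = 4775000 / (22e6 * 0.154) = 1.41

1.41


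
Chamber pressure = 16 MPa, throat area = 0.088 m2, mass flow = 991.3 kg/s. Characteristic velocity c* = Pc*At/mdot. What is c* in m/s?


c* = 16e6 * 0.088 / 991.3 = 1420 m/s

1420 m/s


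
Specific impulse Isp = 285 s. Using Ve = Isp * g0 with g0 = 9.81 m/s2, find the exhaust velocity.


Ve = Isp * g0 = 285 * 9.81 = 2795.9 m/s

2795.9 m/s


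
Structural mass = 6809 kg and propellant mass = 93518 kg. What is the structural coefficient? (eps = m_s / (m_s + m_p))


eps = 6809 / (6809 + 93518) = 0.0679

0.0679


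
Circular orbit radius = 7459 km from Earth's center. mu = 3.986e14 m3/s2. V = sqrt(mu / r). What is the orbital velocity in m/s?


V = sqrt(3.986e14 / 7459000) = 7310 m/s

7310 m/s


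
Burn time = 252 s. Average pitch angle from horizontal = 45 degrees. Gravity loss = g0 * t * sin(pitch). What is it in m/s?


GL = 9.81 * 252 * sin(45 deg) = 1748 m/s

1748 m/s


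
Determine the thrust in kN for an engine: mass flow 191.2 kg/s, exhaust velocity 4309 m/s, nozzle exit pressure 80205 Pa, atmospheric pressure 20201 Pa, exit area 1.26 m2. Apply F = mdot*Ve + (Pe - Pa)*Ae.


F = 191.2 * 4309 + (80205 - 20201) * 1.26 = 899486.0 N = 899.5 kN

899.5 kN


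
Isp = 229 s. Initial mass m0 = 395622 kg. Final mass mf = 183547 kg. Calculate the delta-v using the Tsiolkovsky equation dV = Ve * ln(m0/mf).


Ve = 229 * 9.81 = 2246.49 m/s
dV = 2246.49 * ln(395622/183547) = 1725 m/s

1725 m/s


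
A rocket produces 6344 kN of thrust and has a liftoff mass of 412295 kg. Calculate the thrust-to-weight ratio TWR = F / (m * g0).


TWR = 6344000 / (412295 * 9.81) = 1.57

1.57


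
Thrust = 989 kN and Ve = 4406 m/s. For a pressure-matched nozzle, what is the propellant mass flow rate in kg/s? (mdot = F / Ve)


mdot = F / Ve = 989000 / 4406 = 224.5 kg/s

224.5 kg/s


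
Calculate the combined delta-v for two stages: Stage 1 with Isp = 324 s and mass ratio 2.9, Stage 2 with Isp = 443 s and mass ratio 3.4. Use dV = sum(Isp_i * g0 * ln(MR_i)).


dV1 = 324 * 9.81 * ln(2.9) = 3384.1 m/s
dV2 = 443 * 9.81 * ln(3.4) = 5318.3 m/s
Total dV = 3384.1 + 5318.3 = 8702.4 m/s ~ 8702 m/s

8702 m/s


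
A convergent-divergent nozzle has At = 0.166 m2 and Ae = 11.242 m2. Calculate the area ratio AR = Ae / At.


AR = 11.242 / 0.166 = 67.7

67.7


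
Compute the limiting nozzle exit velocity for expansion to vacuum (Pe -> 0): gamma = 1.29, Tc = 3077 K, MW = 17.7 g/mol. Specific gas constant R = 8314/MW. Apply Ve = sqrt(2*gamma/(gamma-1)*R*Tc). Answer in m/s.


R = 8314 / 17.7 = 469.72 J/(kg.K)
Ve = sqrt(2 * 1.29 / (1.29 - 1) * 469.72 * 3077) = 3586 m/s

3586 m/s


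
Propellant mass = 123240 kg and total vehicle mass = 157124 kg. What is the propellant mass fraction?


PMF = 123240 / 157124 = 0.784

0.784


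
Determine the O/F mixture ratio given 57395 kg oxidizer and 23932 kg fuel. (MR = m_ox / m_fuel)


MR = 57395 / 23932 = 2.4

2.4


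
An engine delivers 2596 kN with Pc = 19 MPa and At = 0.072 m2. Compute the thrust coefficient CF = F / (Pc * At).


CF = 2596000 / (19e6 * 0.072) = 1.9

1.9


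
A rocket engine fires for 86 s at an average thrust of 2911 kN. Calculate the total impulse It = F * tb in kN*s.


It = 2911 * 86 = 250346 kN*s

250346 kN*s


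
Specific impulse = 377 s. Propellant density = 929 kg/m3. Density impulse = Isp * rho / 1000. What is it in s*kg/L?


rho*Isp = 377 * 929 / 1000 = 350 s*kg/L

350 s*kg/L


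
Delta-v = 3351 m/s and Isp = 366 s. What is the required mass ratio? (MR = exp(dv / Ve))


Ve = 366 * 9.81 = 3590.46 m/s
MR = exp(3351 / 3590.46) = 2.543

2.543


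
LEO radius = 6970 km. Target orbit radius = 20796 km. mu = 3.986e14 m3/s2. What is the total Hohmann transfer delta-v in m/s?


V1 = sqrt(mu/r1) = 7562.27 m/s
dV1 = V1*(sqrt(2*r2/(r1+r2)) - 1) = 1693.24 m/s
V2 = sqrt(mu/r2) = 4378.03 m/s
dV2 = V2*(1 - sqrt(2*r1/(r1+r2))) = 1275.95 m/s
Total dV = 2969 m/s

2969 m/s


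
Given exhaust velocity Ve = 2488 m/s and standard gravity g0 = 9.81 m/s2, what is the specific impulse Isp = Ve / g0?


Isp = Ve / g0 = 2488 / 9.81 = 253.6 s

253.6 s


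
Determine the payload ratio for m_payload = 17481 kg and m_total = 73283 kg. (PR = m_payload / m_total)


PR = 17481 / 73283 = 0.2385

0.2385


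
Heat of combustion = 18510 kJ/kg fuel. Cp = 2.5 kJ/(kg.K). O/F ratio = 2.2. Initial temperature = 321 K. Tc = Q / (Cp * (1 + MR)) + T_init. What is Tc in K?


Tc = 18510 / (2.5 * (1 + 2.2)) + 321 = 2635 K

2635 K


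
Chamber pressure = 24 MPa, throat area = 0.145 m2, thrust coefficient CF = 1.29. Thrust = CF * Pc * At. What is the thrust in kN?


F = 1.29 * 24e6 * 0.145 = 4.4892e+06 N = 4489.2 kN

4489.2 kN


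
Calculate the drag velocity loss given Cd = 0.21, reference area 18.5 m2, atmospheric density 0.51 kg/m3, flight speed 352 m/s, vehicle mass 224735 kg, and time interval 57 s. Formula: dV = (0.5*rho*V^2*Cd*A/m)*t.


D = 0.5 * 0.51 * 352^2 * 0.21 * 18.5 = 122748.6 N
a = 122748.6 / 224735 = 0.5462 m/s2
dV = 0.5462 * 57 = 31.1 m/s

31.1 m/s


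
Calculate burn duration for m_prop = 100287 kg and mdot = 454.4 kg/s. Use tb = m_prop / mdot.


tb = 100287 / 454.4 = 220.7 s

220.7 s


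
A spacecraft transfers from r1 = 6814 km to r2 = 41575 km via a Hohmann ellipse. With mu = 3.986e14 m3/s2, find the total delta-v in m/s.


V1 = sqrt(mu/r1) = 7648.35 m/s
dV1 = V1*(sqrt(2*r2/(r1+r2)) - 1) = 2377.6 m/s
V2 = sqrt(mu/r2) = 3096.37 m/s
dV2 = V2*(1 - sqrt(2*r1/(r1+r2))) = 1453.15 m/s
Total dV = 3831 m/s

3831 m/s


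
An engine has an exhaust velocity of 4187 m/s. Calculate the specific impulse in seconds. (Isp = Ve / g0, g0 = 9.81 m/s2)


Isp = Ve / g0 = 4187 / 9.81 = 426.8 s

426.8 s


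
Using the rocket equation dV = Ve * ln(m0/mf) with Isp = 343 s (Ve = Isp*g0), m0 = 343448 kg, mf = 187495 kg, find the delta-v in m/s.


Ve = 343 * 9.81 = 3364.83 m/s
dV = 3364.83 * ln(343448/187495) = 2037 m/s

2037 m/s


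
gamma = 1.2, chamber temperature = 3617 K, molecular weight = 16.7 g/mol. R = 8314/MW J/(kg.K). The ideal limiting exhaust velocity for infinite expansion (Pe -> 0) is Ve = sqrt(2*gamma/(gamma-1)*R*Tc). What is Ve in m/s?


R = 8314 / 16.7 = 497.84 J/(kg.K)
Ve = sqrt(2 * 1.2 / (1.2 - 1) * 497.84 * 3617) = 4648 m/s

4648 m/s


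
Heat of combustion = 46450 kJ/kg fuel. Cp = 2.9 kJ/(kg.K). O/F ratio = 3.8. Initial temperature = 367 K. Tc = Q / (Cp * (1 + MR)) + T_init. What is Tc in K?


Tc = 46450 / (2.9 * (1 + 3.8)) + 367 = 3704 K

3704 K


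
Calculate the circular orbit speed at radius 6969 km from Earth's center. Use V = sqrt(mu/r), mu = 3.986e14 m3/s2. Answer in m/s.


V = sqrt(3.986e14 / 6969000) = 7563 m/s

7563 m/s


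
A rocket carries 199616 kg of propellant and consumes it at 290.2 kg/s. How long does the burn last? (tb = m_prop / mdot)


tb = 199616 / 290.2 = 687.9 s

687.9 s


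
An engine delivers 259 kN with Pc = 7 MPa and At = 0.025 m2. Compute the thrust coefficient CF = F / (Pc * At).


CF = 259000 / (7e6 * 0.025) = 1.48

1.48


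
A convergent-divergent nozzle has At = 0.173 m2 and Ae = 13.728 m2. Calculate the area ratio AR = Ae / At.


AR = 13.728 / 0.173 = 79.4

79.4


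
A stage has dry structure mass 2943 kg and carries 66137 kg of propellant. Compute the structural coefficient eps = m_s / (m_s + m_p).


eps = 2943 / (2943 + 66137) = 0.0426

0.0426


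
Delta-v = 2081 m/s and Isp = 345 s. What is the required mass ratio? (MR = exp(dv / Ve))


Ve = 345 * 9.81 = 3384.45 m/s
MR = exp(2081 / 3384.45) = 1.849

1.849


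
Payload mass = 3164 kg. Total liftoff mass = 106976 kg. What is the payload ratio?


PR = 3164 / 106976 = 0.0296

0.0296


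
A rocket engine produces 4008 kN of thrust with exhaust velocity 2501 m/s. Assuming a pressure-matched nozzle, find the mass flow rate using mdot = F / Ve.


mdot = F / Ve = 4008000 / 2501 = 1602.6 kg/s

1602.6 kg/s


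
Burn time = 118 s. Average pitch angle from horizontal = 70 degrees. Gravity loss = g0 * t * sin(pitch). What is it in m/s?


GL = 9.81 * 118 * sin(70 deg) = 1088 m/s

1088 m/s


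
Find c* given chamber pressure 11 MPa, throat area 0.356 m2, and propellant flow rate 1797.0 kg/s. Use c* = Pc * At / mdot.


c* = 11e6 * 0.356 / 1797.0 = 2179 m/s

2179 m/s


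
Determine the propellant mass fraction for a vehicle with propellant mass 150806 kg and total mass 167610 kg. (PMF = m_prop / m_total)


PMF = 150806 / 167610 = 0.9

0.9


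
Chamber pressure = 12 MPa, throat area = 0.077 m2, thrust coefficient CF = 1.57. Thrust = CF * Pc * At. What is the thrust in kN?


F = 1.57 * 12e6 * 0.077 = 1.4507e+06 N = 1450.7 kN

1450.7 kN


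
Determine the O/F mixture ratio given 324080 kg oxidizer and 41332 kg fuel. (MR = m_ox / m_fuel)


MR = 324080 / 41332 = 7.84

7.84


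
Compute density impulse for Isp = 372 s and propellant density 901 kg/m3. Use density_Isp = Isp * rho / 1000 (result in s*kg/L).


rho*Isp = 372 * 901 / 1000 = 335 s*kg/L

335 s*kg/L


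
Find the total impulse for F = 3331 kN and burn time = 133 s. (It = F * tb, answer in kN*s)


It = 3331 * 133 = 443023 kN*s

443023 kN*s


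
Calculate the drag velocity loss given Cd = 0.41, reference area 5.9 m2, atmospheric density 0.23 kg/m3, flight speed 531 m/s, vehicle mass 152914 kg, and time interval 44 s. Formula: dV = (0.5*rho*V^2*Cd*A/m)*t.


D = 0.5 * 0.23 * 531^2 * 0.41 * 5.9 = 78437.32 N
a = 78437.32 / 152914 = 0.513 m/s2
dV = 0.513 * 44 = 22.6 m/s

22.6 m/s


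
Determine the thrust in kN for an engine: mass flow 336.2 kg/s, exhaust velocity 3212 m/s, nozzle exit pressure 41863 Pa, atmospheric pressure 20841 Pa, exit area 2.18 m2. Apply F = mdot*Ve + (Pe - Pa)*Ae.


F = 336.2 * 3212 + (41863 - 20841) * 2.18 = 1.1257e+06 N = 1125.7 kN

1125.7 kN


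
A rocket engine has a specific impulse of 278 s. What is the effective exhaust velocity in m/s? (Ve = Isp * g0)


Ve = Isp * g0 = 278 * 9.81 = 2727.2 m/s

2727.2 m/s


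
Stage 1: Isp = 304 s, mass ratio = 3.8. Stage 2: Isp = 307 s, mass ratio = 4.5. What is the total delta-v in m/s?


dV1 = 304 * 9.81 * ln(3.8) = 3981.3 m/s
dV2 = 307 * 9.81 * ln(4.5) = 4529.8 m/s
Total dV = 3981.3 + 4529.8 = 8511.1 m/s ~ 8511 m/s

8511 m/s


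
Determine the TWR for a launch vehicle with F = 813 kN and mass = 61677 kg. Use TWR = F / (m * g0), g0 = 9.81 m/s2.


TWR = 813000 / (61677 * 9.81) = 1.34

1.34


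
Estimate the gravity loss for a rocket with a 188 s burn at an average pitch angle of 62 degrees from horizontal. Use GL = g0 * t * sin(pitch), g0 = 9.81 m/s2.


GL = 9.81 * 188 * sin(62 deg) = 1628 m/s

1628 m/s


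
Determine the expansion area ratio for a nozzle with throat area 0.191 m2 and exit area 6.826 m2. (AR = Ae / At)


AR = 6.826 / 0.191 = 35.7

35.7


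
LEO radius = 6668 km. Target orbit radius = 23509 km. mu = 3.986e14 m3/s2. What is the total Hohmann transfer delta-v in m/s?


V1 = sqrt(mu/r1) = 7731.63 m/s
dV1 = V1*(sqrt(2*r2/(r1+r2)) - 1) = 1919.21 m/s
V2 = sqrt(mu/r2) = 4117.67 m/s
dV2 = V2*(1 - sqrt(2*r1/(r1+r2))) = 1380.35 m/s
Total dV = 3300 m/s

3300 m/s


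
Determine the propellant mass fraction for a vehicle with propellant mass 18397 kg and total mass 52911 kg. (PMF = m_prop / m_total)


PMF = 18397 / 52911 = 0.348

0.348


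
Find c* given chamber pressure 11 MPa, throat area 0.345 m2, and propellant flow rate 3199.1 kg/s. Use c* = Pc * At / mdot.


c* = 11e6 * 0.345 / 3199.1 = 1186 m/s

1186 m/s


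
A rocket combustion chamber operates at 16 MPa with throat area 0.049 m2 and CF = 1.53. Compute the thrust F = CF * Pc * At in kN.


F = 1.53 * 16e6 * 0.049 = 1.1995e+06 N = 1199.5 kN

1199.5 kN


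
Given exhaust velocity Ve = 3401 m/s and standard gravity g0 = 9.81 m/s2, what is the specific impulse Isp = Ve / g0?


Isp = Ve / g0 = 3401 / 9.81 = 346.7 s

346.7 s


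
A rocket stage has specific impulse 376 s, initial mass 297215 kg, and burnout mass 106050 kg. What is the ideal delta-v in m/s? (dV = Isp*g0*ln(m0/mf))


Ve = 376 * 9.81 = 3688.56 m/s
dV = 3688.56 * ln(297215/106050) = 3801 m/s

3801 m/s


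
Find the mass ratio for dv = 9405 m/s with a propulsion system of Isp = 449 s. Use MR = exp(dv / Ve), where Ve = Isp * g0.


Ve = 449 * 9.81 = 4404.69 m/s
MR = exp(9405 / 4404.69) = 8.459

8.459


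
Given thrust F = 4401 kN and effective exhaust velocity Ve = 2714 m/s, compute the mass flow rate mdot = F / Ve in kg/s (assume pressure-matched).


mdot = F / Ve = 4401000 / 2714 = 1621.6 kg/s

1621.6 kg/s


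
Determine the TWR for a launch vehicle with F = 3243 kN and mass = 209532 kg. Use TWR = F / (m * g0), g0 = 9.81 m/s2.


TWR = 3243000 / (209532 * 9.81) = 1.58

1.58


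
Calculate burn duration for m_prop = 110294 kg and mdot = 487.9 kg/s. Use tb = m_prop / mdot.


tb = 110294 / 487.9 = 226.1 s

226.1 s


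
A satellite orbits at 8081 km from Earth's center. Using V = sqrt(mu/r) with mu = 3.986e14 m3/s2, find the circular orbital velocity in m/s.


V = sqrt(3.986e14 / 8081000) = 7023 m/s

7023 m/s


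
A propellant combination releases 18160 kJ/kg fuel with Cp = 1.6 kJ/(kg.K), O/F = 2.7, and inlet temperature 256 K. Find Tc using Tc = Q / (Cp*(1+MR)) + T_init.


Tc = 18160 / (1.6 * (1 + 2.7)) + 256 = 3324 K

3324 K


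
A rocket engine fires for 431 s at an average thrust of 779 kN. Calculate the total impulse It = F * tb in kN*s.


It = 779 * 431 = 335749 kN*s

335749 kN*s


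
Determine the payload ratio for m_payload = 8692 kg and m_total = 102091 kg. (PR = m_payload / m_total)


PR = 8692 / 102091 = 0.0851

0.0851


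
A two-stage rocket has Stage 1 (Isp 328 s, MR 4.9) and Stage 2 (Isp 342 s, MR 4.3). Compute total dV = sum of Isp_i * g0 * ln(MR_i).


dV1 = 328 * 9.81 * ln(4.9) = 5113.7 m/s
dV2 = 342 * 9.81 * ln(4.3) = 4893.7 m/s
Total dV = 5113.7 + 4893.7 = 10007.4 m/s ~ 10007 m/s

10007 m/s


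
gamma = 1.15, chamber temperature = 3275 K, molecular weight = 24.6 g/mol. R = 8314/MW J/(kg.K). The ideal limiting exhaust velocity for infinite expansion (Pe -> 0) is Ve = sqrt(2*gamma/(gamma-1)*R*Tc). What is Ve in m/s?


R = 8314 / 24.6 = 337.97 J/(kg.K)
Ve = sqrt(2 * 1.15 / (1.15 - 1) * 337.97 * 3275) = 4120 m/s

4120 m/s


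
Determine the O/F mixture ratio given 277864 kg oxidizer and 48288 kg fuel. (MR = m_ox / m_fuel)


MR = 277864 / 48288 = 5.75

5.75


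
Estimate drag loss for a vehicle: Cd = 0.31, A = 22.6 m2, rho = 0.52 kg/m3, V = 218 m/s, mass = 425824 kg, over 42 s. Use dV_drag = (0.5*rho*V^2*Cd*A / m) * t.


D = 0.5 * 0.52 * 218^2 * 0.31 * 22.6 = 86567.82 N
a = 86567.82 / 425824 = 0.2033 m/s2
dV = 0.2033 * 42 = 8.5 m/s

8.5 m/s


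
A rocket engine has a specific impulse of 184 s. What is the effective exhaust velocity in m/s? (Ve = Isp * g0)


Ve = Isp * g0 = 184 * 9.81 = 1805.0 m/s

1805.0 m/s


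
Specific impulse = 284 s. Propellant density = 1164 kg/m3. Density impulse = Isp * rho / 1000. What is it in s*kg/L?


rho*Isp = 284 * 1164 / 1000 = 331 s*kg/L

331 s*kg/L


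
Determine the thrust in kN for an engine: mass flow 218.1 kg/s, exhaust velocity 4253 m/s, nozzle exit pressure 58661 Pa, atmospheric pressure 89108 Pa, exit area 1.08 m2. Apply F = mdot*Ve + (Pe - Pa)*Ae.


F = 218.1 * 4253 + (58661 - 89108) * 1.08 = 894697.0 N = 894.7 kN

894.7 kN


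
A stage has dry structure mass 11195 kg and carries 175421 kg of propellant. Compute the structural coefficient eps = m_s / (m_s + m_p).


eps = 11195 / (11195 + 175421) = 0.06

0.06


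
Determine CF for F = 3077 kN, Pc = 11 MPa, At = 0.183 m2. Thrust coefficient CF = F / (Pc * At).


CF = 3077000 / (11e6 * 0.183) = 1.53

1.53


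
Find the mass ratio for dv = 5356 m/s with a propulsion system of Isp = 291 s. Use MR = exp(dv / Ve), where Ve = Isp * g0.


Ve = 291 * 9.81 = 2854.71 m/s
MR = exp(5356 / 2854.71) = 6.529

6.529


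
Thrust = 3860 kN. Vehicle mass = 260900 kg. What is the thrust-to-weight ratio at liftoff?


TWR = 3860000 / (260900 * 9.81) = 1.51

1.51


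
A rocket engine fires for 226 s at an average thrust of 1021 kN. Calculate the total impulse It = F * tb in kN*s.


It = 1021 * 226 = 230746 kN*s

230746 kN*s


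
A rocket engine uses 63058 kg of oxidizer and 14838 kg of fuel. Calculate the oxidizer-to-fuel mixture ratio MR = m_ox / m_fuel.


MR = 63058 / 14838 = 4.25

4.25


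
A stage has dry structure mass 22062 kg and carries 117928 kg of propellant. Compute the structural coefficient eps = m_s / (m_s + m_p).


eps = 22062 / (22062 + 117928) = 0.1576

0.1576


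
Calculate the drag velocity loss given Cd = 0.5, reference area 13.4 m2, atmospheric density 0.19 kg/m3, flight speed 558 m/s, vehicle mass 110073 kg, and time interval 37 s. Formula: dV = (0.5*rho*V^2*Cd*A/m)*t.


D = 0.5 * 0.19 * 558^2 * 0.5 * 13.4 = 198183.19 N
a = 198183.19 / 110073 = 1.8005 m/s2
dV = 1.8005 * 37 = 66.6 m/s

66.6 m/s


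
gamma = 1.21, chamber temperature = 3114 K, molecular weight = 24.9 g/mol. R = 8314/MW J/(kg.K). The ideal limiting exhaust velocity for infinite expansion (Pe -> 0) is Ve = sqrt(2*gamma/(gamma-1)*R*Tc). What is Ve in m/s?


R = 8314 / 24.9 = 333.9 J/(kg.K)
Ve = sqrt(2 * 1.21 / (1.21 - 1) * 333.9 * 3114) = 3461 m/s

3461 m/s


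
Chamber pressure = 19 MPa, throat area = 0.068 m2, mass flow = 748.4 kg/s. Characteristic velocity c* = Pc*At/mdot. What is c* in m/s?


c* = 19e6 * 0.068 / 748.4 = 1726 m/s

1726 m/s


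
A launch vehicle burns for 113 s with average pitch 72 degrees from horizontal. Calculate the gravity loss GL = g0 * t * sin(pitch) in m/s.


GL = 9.81 * 113 * sin(72 deg) = 1054 m/s

1054 m/s


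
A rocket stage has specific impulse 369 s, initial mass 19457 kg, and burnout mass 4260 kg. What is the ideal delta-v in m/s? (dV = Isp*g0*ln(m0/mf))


Ve = 369 * 9.81 = 3619.89 m/s
dV = 3619.89 * ln(19457/4260) = 5498 m/s

5498 m/s


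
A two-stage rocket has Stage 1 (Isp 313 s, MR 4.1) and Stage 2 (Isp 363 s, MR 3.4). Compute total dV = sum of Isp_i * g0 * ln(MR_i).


dV1 = 313 * 9.81 * ln(4.1) = 4332.5 m/s
dV2 = 363 * 9.81 * ln(3.4) = 4357.9 m/s
Total dV = 4332.5 + 4357.9 = 8690.4 m/s ~ 8690 m/s

8690 m/s


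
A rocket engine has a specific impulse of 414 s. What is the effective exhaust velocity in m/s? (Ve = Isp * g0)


Ve = Isp * g0 = 414 * 9.81 = 4061.3 m/s

4061.3 m/s


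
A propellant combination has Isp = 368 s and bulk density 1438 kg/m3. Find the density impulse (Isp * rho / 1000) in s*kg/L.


rho*Isp = 368 * 1438 / 1000 = 529 s*kg/L

529 s*kg/L


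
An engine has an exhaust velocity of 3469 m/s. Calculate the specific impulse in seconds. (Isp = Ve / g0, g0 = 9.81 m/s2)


Isp = Ve / g0 = 3469 / 9.81 = 353.6 s

353.6 s


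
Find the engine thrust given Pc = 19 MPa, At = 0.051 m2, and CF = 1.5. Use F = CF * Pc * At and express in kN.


F = 1.5 * 19e6 * 0.051 = 1.4535e+06 N = 1453.5 kN

1453.5 kN


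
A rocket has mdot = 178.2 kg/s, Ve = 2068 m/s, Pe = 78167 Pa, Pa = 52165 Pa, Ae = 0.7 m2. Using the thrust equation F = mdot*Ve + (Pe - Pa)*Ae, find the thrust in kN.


F = 178.2 * 2068 + (78167 - 52165) * 0.7 = 386719.0 N = 386.7 kN

386.7 kN


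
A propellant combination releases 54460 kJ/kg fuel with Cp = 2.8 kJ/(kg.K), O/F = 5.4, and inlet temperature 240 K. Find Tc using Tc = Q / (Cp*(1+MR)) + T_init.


Tc = 54460 / (2.8 * (1 + 5.4)) + 240 = 3279 K

3279 K


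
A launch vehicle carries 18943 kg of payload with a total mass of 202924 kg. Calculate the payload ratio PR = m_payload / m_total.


PR = 18943 / 202924 = 0.0934

0.0934


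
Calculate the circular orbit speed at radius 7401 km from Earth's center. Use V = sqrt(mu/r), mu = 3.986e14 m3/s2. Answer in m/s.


V = sqrt(3.986e14 / 7401000) = 7339 m/s

7339 m/s


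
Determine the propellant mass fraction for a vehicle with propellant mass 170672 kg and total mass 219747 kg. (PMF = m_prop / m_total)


PMF = 170672 / 219747 = 0.777

0.777


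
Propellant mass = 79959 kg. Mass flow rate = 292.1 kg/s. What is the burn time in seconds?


tb = 79959 / 292.1 = 273.7 s

273.7 s


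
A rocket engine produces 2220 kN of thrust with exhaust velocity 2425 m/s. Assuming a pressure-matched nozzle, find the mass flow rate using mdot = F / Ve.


mdot = F / Ve = 2220000 / 2425 = 915.5 kg/s

915.5 kg/s


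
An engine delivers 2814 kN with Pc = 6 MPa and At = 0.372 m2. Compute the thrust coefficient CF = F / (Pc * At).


CF = 2814000 / (6e6 * 0.372) = 1.26

1.26


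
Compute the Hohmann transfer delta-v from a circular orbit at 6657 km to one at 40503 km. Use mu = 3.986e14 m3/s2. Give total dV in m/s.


V1 = sqrt(mu/r1) = 7738.01 m/s
dV1 = V1*(sqrt(2*r2/(r1+r2)) - 1) = 2403.46 m/s
V2 = sqrt(mu/r2) = 3137.08 m/s
dV2 = V2*(1 - sqrt(2*r1/(r1+r2))) = 1470.24 m/s
Total dV = 3874 m/s

3874 m/s


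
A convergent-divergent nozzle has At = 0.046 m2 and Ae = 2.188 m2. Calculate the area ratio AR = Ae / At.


AR = 2.188 / 0.046 = 47.6

47.6


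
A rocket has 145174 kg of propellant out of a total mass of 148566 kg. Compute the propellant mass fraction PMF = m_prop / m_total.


PMF = 145174 / 148566 = 0.977

0.977


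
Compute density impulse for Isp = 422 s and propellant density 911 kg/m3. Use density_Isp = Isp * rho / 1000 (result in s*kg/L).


rho*Isp = 422 * 911 / 1000 = 384 s*kg/L

384 s*kg/L


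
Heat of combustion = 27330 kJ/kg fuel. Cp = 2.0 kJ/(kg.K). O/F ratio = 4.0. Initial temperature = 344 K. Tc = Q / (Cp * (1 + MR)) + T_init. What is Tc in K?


Tc = 27330 / (2.0 * (1 + 4.0)) + 344 = 3077 K

3077 K


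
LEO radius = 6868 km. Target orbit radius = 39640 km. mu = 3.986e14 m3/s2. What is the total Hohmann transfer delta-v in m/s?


V1 = sqrt(mu/r1) = 7618.22 m/s
dV1 = V1*(sqrt(2*r2/(r1+r2)) - 1) = 2328.31 m/s
V2 = sqrt(mu/r2) = 3171.04 m/s
dV2 = V2*(1 - sqrt(2*r1/(r1+r2))) = 1447.71 m/s
Total dV = 3776 m/s

3776 m/s


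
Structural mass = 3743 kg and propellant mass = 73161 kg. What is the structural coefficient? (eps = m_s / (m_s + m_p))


eps = 3743 / (3743 + 73161) = 0.0487

0.0487


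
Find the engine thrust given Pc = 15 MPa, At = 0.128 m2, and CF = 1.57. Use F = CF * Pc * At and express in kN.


F = 1.57 * 15e6 * 0.128 = 3.0144e+06 N = 3014.4 kN

3014.4 kN


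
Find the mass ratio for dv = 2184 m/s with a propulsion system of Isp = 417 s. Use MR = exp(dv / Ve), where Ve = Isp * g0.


Ve = 417 * 9.81 = 4090.77 m/s
MR = exp(2184 / 4090.77) = 1.706

1.706


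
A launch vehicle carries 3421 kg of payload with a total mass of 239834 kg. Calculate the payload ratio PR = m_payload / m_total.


PR = 3421 / 239834 = 0.0143

0.0143


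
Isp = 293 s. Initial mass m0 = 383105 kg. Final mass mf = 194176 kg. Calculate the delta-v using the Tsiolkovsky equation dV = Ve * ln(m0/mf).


Ve = 293 * 9.81 = 2874.33 m/s
dV = 2874.33 * ln(383105/194176) = 1953 m/s

1953 m/s


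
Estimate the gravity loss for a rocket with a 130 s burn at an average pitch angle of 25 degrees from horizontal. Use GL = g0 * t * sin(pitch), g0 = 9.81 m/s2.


GL = 9.81 * 130 * sin(25 deg) = 539 m/s

539 m/s


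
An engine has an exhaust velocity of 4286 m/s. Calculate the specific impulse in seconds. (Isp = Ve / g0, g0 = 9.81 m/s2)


Isp = Ve / g0 = 4286 / 9.81 = 436.9 s

436.9 s


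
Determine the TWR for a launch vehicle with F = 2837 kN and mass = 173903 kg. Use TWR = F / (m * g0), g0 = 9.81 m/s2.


TWR = 2837000 / (173903 * 9.81) = 1.66

1.66


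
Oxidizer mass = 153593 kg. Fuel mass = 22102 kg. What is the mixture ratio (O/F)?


MR = 153593 / 22102 = 6.95

6.95


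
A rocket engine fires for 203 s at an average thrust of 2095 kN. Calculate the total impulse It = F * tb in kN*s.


It = 2095 * 203 = 425285 kN*s

425285 kN*s


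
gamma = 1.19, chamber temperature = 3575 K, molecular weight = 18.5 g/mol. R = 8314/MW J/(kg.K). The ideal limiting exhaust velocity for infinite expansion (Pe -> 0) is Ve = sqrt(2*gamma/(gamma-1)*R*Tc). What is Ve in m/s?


R = 8314 / 18.5 = 449.41 J/(kg.K)
Ve = sqrt(2 * 1.19 / (1.19 - 1) * 449.41 * 3575) = 4486 m/s

4486 m/s
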